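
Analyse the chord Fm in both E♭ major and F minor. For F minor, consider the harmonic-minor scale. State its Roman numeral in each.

ii in E♭ major; i in F minor

The scale of E♭ major is E♭ F G A♭ B♭ C D; F is degree 2, and the triad built there (F-A♭-C) is minor, so it is ii.
The scale of F minor (harmonic minor) is F G A♭ B♭ C D♭ E; F is degree 1, and the triad built there (F-A♭-C) is minor, so it is i.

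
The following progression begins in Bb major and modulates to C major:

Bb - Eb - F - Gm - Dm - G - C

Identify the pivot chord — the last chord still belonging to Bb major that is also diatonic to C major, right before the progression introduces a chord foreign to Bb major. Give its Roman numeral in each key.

Dm — iii in Bb major, ii in C major

Chords diatonic to Bb major: Bb, Cm, Dm, Eb, F, Gm, Adim.
Reading the progression, the first chord not in that set is G, so the modulation leaves Bb major there.
The chord immediately before G is Dm, which is diatonic to both keys: iii in Bb major and ii in C major.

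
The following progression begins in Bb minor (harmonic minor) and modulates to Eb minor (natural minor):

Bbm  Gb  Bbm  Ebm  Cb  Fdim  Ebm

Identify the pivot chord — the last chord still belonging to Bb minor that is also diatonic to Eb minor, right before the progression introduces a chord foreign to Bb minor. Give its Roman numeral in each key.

Ebm — iv in Bb minor, i in Eb minor

Chords diatonic to Bb minor: Bbm, Cdim, Dbaug, Ebm, F, Gb, Adim.
Reading the progression, the first chord not in that set is Cb, so the modulation leaves Bb minor there.
The chord immediately before Cb is Ebm, which is diatonic to both keys: iv in Bb minor and i in Eb minor.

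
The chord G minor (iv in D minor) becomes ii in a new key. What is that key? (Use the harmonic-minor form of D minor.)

The numeral ii denotes a minor triad on scale degree 2. With G on degree 2, the tonic of the new key is F.
Degree 2 carries a minor triad in major keys, so the destination is F major.
Check: the diatonic triads of F major are F (I), Gm (ii), Am (iii), Bb (IV), C (V), Dm (vi), Edim (vii°) — G minor is indeed ii.

F major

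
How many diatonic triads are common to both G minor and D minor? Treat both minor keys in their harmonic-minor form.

1

Diatonic triads of G minor (harmonic minor): Gm (i), Adim (ii°), B♭aug (III+), Cm (iv), D (V), E♭ (VI), F♯dim (vii°).
Diatonic triads of D minor (harmonic minor): Dm (i), Edim (ii°), Faug (III+), Gm (iv), A (V), B♭ (VI), C♯dim (vii°).
Matching root and quality in both lists: Gm.
That gives 1 common triad.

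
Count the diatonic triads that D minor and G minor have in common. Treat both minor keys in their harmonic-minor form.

Diatonic triads of D minor (harmonic minor): Dm (i), Edim (ii°), Faug (III+), Gm (iv), A (V), B♭ (VI), C♯dim (vii°).
Diatonic triads of G minor (harmonic minor): Gm (i), Adim (ii°), B♭aug (III+), Cm (iv), D (V), E♭ (VI), F♯dim (vii°).
Matching root and quality in both lists: Gm.
That gives 1 common triad.

1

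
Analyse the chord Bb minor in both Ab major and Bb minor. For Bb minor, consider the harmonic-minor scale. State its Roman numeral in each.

ii in Ab major; i in Bb minor

The scale of Ab major is Ab Bb C Db Eb F G; Bb is degree 2, and the triad built there (Bb-Db-F) is minor, so it is ii.
The scale of Bb minor (harmonic minor) is Bb C Db Eb F Gb A; Bb is degree 1, and the triad built there (Bb-Db-F) is minor, so it is i.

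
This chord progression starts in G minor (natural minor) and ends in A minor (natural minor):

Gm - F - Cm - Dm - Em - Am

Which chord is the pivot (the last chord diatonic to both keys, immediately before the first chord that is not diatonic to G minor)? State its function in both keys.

Dm — v in G minor, iv in A minor

Chords diatonic to G minor: Gm, Adim, Bb, Cm, Dm, Eb, F.
Reading the progression, the first chord not in that set is Em, so the modulation leaves G minor there.
The chord immediately before Em is Dm, which is diatonic to both keys: v in G minor and iv in A minor.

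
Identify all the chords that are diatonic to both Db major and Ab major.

Db, Fm, Ab, Bbm

Triads in Db major: Db (I), Ebm (ii), Fm (iii), Gb (IV), Ab (V), Bbm (vi), Cdim (vii°).
Triads in Ab major: Ab (I), Bbm (ii), Cm (iii), Db (IV), Eb (V), Fm (vi), Gdim (vii°).
Shared triads with their functions: Db (I in Db major, IV in Ab major); Fm (iii in Db major, vi in Ab major); Ab (V in Db major, I in Ab major); Bbm (vi in Db major, ii in Ab major).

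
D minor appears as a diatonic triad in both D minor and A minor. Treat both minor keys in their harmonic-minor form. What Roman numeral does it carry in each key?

The scale of D minor (harmonic minor) is D E F G A B♭ C♯; D is degree 1, and the triad built there (D-F-A) is minor, so it is i.
The scale of A minor (harmonic minor) is A B C D E F G♯; D is degree 4, and the triad built there (D-F-A) is minor, so it is iv.

i in D minor; iv in A minor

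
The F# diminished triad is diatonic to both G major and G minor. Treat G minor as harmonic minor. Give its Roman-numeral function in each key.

vii° in G major; vii° in G minor

The scale of G major is G A B C D E F#; F# is degree 7, and the triad built there (F#-A-C) is diminished, so it is vii°.
The scale of G minor (harmonic minor) is G A Bb C D Eb F#; F# is degree 7, and the triad built there (F#-A-C) is diminished, so it is vii°.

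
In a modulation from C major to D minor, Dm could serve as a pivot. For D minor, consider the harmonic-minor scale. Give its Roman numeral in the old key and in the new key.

ii in C major; i in D minor

The scale of C major is C D E F G A B; D is degree 2, and the triad built there (D-F-A) is minor, so it is ii.
The scale of D minor (harmonic minor) is D E F G A Bb C#; D is degree 1, and the triad built there (D-F-A) is minor, so it is i.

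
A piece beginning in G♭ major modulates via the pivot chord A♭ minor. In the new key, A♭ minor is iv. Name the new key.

E♭ minor

The numeral iv denotes a minor triad on scale degree 4. With A♭ on degree 4, the tonic of the new key is E♭.
Degree 4 carries a minor triad in minor keys, so the destination is E♭ minor.
Check: the diatonic triads of E♭ minor (natural minor) are E♭m (i), Fdim (ii°), G♭ (III), A♭m (iv), B♭m (v), C♭ (VI), D♭ (VII) — A♭ minor is indeed iv.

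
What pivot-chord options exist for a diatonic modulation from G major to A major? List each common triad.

Triads in G major: G (I), Am (ii), Bm (iii), C (IV), D (V), Em (vi), F#dim (vii°).
Triads in A major: A (I), Bm (ii), C#m (iii), D (IV), E (V), F#m (vi), G#dim (vii°).
Shared triads with their functions: Bm (iii in G major, ii in A major); D (V in G major, IV in A major).

Bm, D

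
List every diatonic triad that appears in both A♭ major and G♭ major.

B♭m, D♭

Triads in A♭ major: A♭ (I), B♭m (ii), Cm (iii), D♭ (IV), E♭ (V), Fm (vi), Gdim (vii°).
Triads in G♭ major: G♭ (I), A♭m (ii), B♭m (iii), C♭ (IV), D♭ (V), E♭m (vi), Fdim (vii°).
Shared triads with their functions: B♭m (ii in A♭ major, iii in G♭ major); D♭ (IV in A♭ major, V in G♭ major).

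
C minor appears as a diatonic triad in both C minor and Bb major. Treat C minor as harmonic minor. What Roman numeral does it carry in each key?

i in C minor; ii in Bb major

The scale of C minor (harmonic minor) is C D Eb F G Ab B; C is degree 1, and the triad built there (C-Eb-G) is minor, so it is i.
The scale of Bb major is Bb C D Eb F G A; C is degree 2, and the triad built there (C-Eb-G) is minor, so it is ii.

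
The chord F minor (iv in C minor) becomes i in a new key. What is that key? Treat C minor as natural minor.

F minor

The numeral i denotes a minor triad on scale degree 1. With F on degree 1, the tonic of the new key is F.
Degree 1 carries a minor triad in minor keys, so the destination is F minor.
Check: the diatonic triads of F minor (natural minor) are Fm (i), Gdim (ii°), Ab (III), Bbm (iv), Cm (v), Db (VI), Eb (VII) — F minor is indeed i.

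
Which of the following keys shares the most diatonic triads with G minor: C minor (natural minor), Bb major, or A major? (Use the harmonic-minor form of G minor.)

Triads of G minor (harmonic minor): Gm (i), Adim (ii°), Bbaug (III+), Cm (iv), D (V), Eb (VI), F#dim (vii°).
C minor (natural minor) shares 3: Gm, Cm, Eb.
Bb major shares 4: Gm, Adim, Cm, Eb.
A major shares 1: D.
The most common triads (4) are shared with Bb major.

Bb major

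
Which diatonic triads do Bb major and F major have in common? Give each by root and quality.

Triads in Bb major: Bb (I), Cm (ii), Dm (iii), Eb (IV), F (V), Gm (vi), Adim (vii°).
Triads in F major: F (I), Gm (ii), Am (iii), Bb (IV), C (V), Dm (vi), Edim (vii°).
Shared triads with their functions: Bb (I in Bb major, IV in F major); Dm (iii in Bb major, vi in F major); F (V in Bb major, I in F major); Gm (vi in Bb major, ii in F major).

Bb, Dm, F, Gm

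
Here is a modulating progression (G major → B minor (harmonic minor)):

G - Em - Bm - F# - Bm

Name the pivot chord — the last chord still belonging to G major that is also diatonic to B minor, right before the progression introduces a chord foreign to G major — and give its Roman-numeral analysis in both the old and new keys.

Chords diatonic to G major: G, Am, Bm, C, D, Em, F#dim.
Reading the progression, the first chord not in that set is F#, so the modulation leaves G major there.
The chord immediately before F# is Bm, which is diatonic to both keys: iii in G major and i in B minor.

Bm — iii in G major, i in B minor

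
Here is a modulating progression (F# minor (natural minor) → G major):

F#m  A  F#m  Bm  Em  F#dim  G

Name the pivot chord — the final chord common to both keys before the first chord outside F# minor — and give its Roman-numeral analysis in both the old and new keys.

Chords diatonic to F# minor: F#m, G#dim, A, Bm, C#m, D, E.
Reading the progression, the first chord not in that set is Em, so the modulation leaves F# minor there.
The chord immediately before Em is Bm, which is diatonic to both keys: iv in F# minor and iii in G major.

Bm — iv in F# minor, iii in G major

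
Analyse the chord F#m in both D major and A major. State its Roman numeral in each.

The scale of D major is D E F# G A B C#; F# is degree 3, and the triad built there (F#-A-C#) is minor, so it is iii.
The scale of A major is A B C# D E F# G#; F# is degree 6, and the triad built there (F#-A-C#) is minor, so it is vi.

iii in D major; vi in A major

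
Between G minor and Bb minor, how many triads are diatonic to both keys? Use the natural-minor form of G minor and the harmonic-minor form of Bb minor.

Diatonic triads of G minor (natural minor): Gm (i), Adim (ii°), Bb (III), Cm (iv), Dm (v), Eb (VI), F (VII).
Diatonic triads of Bb minor (harmonic minor): Bbm (i), Cdim (ii°), Dbaug (III+), Ebm (iv), F (V), Gb (VI), Adim (vii°).
Matching root and quality in both lists: Adim, F.
That gives 2 common triads.

2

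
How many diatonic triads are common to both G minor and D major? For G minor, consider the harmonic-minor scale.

Diatonic triads of G minor (harmonic minor): Gm (i), Adim (ii°), Bbaug (III+), Cm (iv), D (V), Eb (VI), F#dim (vii°).
Diatonic triads of D major: D (I), Em (ii), F#m (iii), G (IV), A (V), Bm (vi), C#dim (vii°).
Matching root and quality in both lists: D.
That gives 1 common triad.

1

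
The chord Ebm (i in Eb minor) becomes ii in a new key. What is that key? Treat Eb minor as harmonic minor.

Db major

The numeral ii denotes a minor triad on scale degree 2. With Eb on degree 2, the tonic of the new key is Db.
Degree 2 carries a minor triad in major keys, so the destination is Db major.
Check: the diatonic triads of Db major are Db (I), Ebm (ii), Fm (iii), Gb (IV), Ab (V), Bbm (vi), Cdim (vii°) — Ebm is indeed ii.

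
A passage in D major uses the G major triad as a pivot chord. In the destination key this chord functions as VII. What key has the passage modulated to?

The numeral VII denotes a major triad on scale degree 7. With G on degree 7, the tonic of the new key is A.
Degree 7 carries a major triad in natural-minor keys, so the destination is A minor.
Check: the diatonic triads of A minor (natural minor) are Am (i), Bdim (ii°), C (III), Dm (iv), Em (v), F (VI), G (VII) — G major is indeed VII.

A minor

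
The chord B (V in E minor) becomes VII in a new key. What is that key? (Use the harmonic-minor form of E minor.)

The numeral VII denotes a major triad on scale degree 7. With B on degree 7, the tonic of the new key is C♯.
Degree 7 carries a major triad in natural-minor keys, so the destination is C♯ minor.
Check: the diatonic triads of C♯ minor (natural minor) are C♯m (i), D♯dim (ii°), E (III), F♯m (iv), G♯m (v), A (VI), B (VII) — B is indeed VII.

C♯ minor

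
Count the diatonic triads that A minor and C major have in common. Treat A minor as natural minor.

Diatonic triads of A minor (natural minor): Am (i), Bdim (ii°), C (III), Dm (iv), Em (v), F (VI), G (VII).
Diatonic triads of C major: C (I), Dm (ii), Em (iii), F (IV), G (V), Am (vi), Bdim (vii°).
Matching root and quality in both lists: Am, Bdim, C, Dm, Em, F, G.
That gives 7 common triads.

7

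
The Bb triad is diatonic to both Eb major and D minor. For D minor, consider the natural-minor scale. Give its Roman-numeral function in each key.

The scale of Eb major is Eb F G Ab Bb C D; Bb is degree 5, and the triad built there (Bb-D-F) is major, so it is V.
The scale of D minor (natural minor) is D E F G A Bb C; Bb is degree 6, and the triad built there (Bb-D-F) is major, so it is VI.

V in Eb major; VI in D minor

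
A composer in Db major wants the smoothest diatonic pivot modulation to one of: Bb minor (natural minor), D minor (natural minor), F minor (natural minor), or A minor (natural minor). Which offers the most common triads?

Bb minor

Triads of Db major: Db major (I), Eb minor (ii), F minor (iii), Gb major (IV), Ab major (V), Bb minor (vi), C diminished (vii°).
Bb minor (natural minor) shares 7: Db, Ebm, Fm, Gb, Ab, Bbm, Cdim.
D minor (natural minor) shares 0: none.
F minor (natural minor) shares 4: Db, Fm, Ab, Bbm.
A minor (natural minor) shares 0: none.
The most common triads (7) are shared with Bb minor.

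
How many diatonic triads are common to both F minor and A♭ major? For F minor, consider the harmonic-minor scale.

4

Diatonic triads of F minor (harmonic minor): Fm (i), Gdim (ii°), A♭aug (III+), B♭m (iv), C (V), D♭ (VI), Edim (vii°).
Diatonic triads of A♭ major: A♭ (I), B♭m (ii), Cm (iii), D♭ (IV), E♭ (V), Fm (vi), Gdim (vii°).
Matching root and quality in both lists: Fm, Gdim, B♭m, D♭.
That gives 4 common triads.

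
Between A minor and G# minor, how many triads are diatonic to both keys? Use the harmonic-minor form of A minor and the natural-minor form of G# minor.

1

Diatonic triads of A minor (harmonic minor): Am (i), Bdim (ii°), Caug (III+), Dm (iv), E (V), F (VI), G#dim (vii°).
Diatonic triads of G# minor (natural minor): G#m (i), A#dim (ii°), B (III), C#m (iv), D#m (v), E (VI), F# (VII).
Matching root and quality in both lists: E.
That gives 1 common triad.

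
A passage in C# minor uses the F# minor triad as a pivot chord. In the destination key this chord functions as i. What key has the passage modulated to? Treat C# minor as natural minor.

F# minor

The numeral i denotes a minor triad on scale degree 1. With F# on degree 1, the tonic of the new key is F#.
Degree 1 carries a minor triad in minor keys, so the destination is F# minor.
Check: the diatonic triads of F# minor (natural minor) are F#m (i), G#dim (ii°), A (III), Bm (iv), C#m (v), D (VI), E (VII) — F# minor is indeed i.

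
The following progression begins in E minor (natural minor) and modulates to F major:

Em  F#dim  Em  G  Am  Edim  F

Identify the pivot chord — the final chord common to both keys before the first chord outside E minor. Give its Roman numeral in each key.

Am — iv in E minor, iii in F major

Chords diatonic to E minor: Em, F#dim, G, Am, Bm, C, D.
Reading the progression, the first chord not in that set is Edim, so the modulation leaves E minor there.
The chord immediately before Edim is Am, which is diatonic to both keys: iv in E minor and iii in F major.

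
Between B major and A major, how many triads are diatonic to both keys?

Diatonic triads of B major: B major (I), C# minor (ii), D# minor (iii), E major (IV), F# major (V), G# minor (vi), A# diminished (vii°).
Diatonic triads of A major: A major (I), B minor (ii), C# minor (iii), D major (IV), E major (V), F# minor (vi), G# diminished (vii°).
Matching root and quality in both lists: C# minor, E major.
That gives 2 common triads.

2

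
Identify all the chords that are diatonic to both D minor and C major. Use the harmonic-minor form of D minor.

Dm

Triads in D minor (harmonic minor): Dm (i), Edim (ii°), Faug (III+), Gm (iv), A (V), Bb (VI), C#dim (vii°).
Triads in C major: C (I), Dm (ii), Em (iii), F (IV), G (V), Am (vi), Bdim (vii°).
Shared triads with their functions: Dm (i in D minor, ii in C major).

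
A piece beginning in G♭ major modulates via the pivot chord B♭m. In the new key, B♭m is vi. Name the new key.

The numeral vi denotes a minor triad on scale degree 6. With B♭ on degree 6, the tonic of the new key is D♭.
Degree 6 carries a minor triad in major keys, so the destination is D♭ major.
Check: the diatonic triads of D♭ major are D♭ (I), E♭m (ii), Fm (iii), G♭ (IV), A♭ (V), B♭m (vi), Cdim (vii°) — B♭m is indeed vi.

D♭ major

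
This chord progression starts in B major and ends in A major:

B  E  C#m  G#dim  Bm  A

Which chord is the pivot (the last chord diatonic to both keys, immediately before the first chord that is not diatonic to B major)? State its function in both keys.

Chords diatonic to B major: B, C#m, D#m, E, F#, G#m, A#dim.
Reading the progression, the first chord not in that set is G#dim, so the modulation leaves B major there.
The chord immediately before G#dim is C#m, which is diatonic to both keys: ii in B major and iii in A major.

C#m — ii in B major, iii in A major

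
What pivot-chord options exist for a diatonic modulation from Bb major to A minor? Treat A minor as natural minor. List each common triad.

Triads in Bb major: Bb major (I), C minor (ii), D minor (iii), Eb major (IV), F major (V), G minor (vi), A diminished (vii°).
Triads in A minor (natural minor): A minor (i), B diminished (ii°), C major (III), D minor (iv), E minor (v), F major (VI), G major (VII).
Shared triads with their functions: D minor (iii in Bb major, iv in A minor); F major (V in Bb major, VI in A minor).

Dm, F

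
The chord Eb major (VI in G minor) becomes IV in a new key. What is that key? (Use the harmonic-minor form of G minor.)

Bb major

The numeral IV denotes a major triad on scale degree 4. With Eb on degree 4, the tonic of the new key is Bb.
Degree 4 carries a major triad in major keys, so the destination is Bb major.
Check: the diatonic triads of Bb major are Bb (I), Cm (ii), Dm (iii), Eb (IV), F (V), Gm (vi), Adim (vii°) — Eb major is indeed IV.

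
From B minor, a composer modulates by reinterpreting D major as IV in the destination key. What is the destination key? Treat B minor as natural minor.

A major

The numeral IV denotes a major triad on scale degree 4. With D on degree 4, the tonic of the new key is A.
Degree 4 carries a major triad in major keys, so the destination is A major.
Check: the diatonic triads of A major are A (I), Bm (ii), C#m (iii), D (IV), E (V), F#m (vi), G#dim (vii°) — D major is indeed IV.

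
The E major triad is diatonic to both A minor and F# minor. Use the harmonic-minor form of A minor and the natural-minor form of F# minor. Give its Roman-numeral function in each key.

V in A minor; VII in F# minor

The scale of A minor (harmonic minor) is A B C D E F G#; E is degree 5, and the triad built there (E-G#-B) is major, so it is V.
The scale of F# minor (natural minor) is F# G# A B C# D E; E is degree 7, and the triad built there (E-G#-B) is major, so it is VII.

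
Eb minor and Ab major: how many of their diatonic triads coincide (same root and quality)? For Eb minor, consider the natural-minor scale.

2

Diatonic triads of Eb minor (natural minor): Eb minor (i), F diminished (ii°), Gb major (III), Ab minor (iv), Bb minor (v), Cb major (VI), Db major (VII).
Diatonic triads of Ab major: Ab major (I), Bb minor (ii), C minor (iii), Db major (IV), Eb major (V), F minor (vi), G diminished (vii°).
Matching root and quality in both lists: Bb minor, Db major.
That gives 2 common triads.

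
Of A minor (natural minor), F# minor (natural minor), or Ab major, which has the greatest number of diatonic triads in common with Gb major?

Triads of Gb major: Gb (I), Abm (ii), Bbm (iii), Cb (IV), Db (V), Ebm (vi), Fdim (vii°).
A minor (natural minor) shares 0: none.
F# minor (natural minor) shares 0: none.
Ab major shares 2: Bbm, Db.
The most common triads (2) are shared with Ab major.

Ab major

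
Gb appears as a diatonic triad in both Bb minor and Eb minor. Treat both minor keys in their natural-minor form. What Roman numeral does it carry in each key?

VI in Bb minor; III in Eb minor

The scale of Bb minor (natural minor) is Bb C Db Eb F Gb Ab; Gb is degree 6, and the triad built there (Gb-Bb-Db) is major, so it is VI.
The scale of Eb minor (natural minor) is Eb F Gb Ab Bb Cb Db; Gb is degree 3, and the triad built there (Gb-Bb-Db) is major, so it is III.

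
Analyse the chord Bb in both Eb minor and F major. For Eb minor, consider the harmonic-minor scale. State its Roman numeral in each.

The scale of Eb minor (harmonic minor) is Eb F Gb Ab Bb Cb D; Bb is degree 5, and the triad built there (Bb-D-F) is major, so it is V.
The scale of F major is F G A Bb C D E; Bb is degree 4, and the triad built there (Bb-D-F) is major, so it is IV.

V in Eb minor; IV in F major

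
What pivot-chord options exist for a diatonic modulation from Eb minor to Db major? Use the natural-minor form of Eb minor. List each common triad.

Ebm, Gb, Bbm, Db

Triads in Eb minor (natural minor): Eb minor (i), F diminished (ii°), Gb major (III), Ab minor (iv), Bb minor (v), Cb major (VI), Db major (VII).
Triads in Db major: Db major (I), Eb minor (ii), F minor (iii), Gb major (IV), Ab major (V), Bb minor (vi), C diminished (vii°).
Shared triads with their functions: Eb minor (i in Eb minor, ii in Db major); Gb major (III in Eb minor, IV in Db major); Bb minor (v in Eb minor, vi in Db major); Db major (VII in Eb minor, I in Db major).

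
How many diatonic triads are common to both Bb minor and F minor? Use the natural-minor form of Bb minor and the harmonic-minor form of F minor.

3

Diatonic triads of Bb minor (natural minor): Bb minor (i), C diminished (ii°), Db major (III), Eb minor (iv), F minor (v), Gb major (VI), Ab major (VII).
Diatonic triads of F minor (harmonic minor): F minor (i), G diminished (ii°), Ab augmented (III+), Bb minor (iv), C major (V), Db major (VI), E diminished (vii°).
Matching root and quality in both lists: Bb minor, Db major, F minor.
That gives 3 common triads.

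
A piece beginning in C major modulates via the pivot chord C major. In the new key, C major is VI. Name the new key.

E minor

The numeral VI denotes a major triad on scale degree 6. With C on degree 6, the tonic of the new key is E.
Degree 6 carries a major triad in minor keys, so the destination is E minor.
Check: the diatonic triads of E minor (natural minor) are Em (i), F#dim (ii°), G (III), Am (iv), Bm (v), C (VI), D (VII) — C major is indeed VI.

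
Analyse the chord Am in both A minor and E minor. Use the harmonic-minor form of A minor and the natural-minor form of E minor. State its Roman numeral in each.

i in A minor; iv in E minor

The scale of A minor (harmonic minor) is A B C D E F G♯; A is degree 1, and the triad built there (A-C-E) is minor, so it is i.
The scale of E minor (natural minor) is E F♯ G A B C D; A is degree 4, and the triad built there (A-C-E) is minor, so it is iv.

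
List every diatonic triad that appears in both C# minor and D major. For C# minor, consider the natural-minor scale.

Triads in C# minor (natural minor): C#m (i), D#dim (ii°), E (III), F#m (iv), G#m (v), A (VI), B (VII).
Triads in D major: D (I), Em (ii), F#m (iii), G (IV), A (V), Bm (vi), C#dim (vii°).
Shared triads with their functions: F#m (iv in C# minor, iii in D major); A (VI in C# minor, V in D major).

F#m, A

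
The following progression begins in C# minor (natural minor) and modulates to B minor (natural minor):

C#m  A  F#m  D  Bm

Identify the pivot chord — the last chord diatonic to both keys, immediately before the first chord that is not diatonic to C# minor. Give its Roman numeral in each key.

Chords diatonic to C# minor: C#m, D#dim, E, F#m, G#m, A, B.
Reading the progression, the first chord not in that set is D, so the modulation leaves C# minor there.
The chord immediately before D is F#m, which is diatonic to both keys: iv in C# minor and v in B minor.

F#m — iv in C# minor, v in B minor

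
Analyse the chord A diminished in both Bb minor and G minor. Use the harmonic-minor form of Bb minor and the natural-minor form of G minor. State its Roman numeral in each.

The scale of Bb minor (harmonic minor) is Bb C Db Eb F Gb A; A is degree 7, and the triad built there (A-C-Eb) is diminished, so it is vii°.
The scale of G minor (natural minor) is G A Bb C D Eb F; A is degree 2, and the triad built there (A-C-Eb) is diminished, so it is ii°.

vii° in Bb minor; ii° in G minor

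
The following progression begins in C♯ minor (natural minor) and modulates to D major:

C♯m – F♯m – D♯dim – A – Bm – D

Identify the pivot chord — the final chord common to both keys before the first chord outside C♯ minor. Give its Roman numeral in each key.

Chords diatonic to C♯ minor: C♯m, D♯dim, E, F♯m, G♯m, A, B.
Reading the progression, the first chord not in that set is Bm, so the modulation leaves C♯ minor there.
The chord immediately before Bm is A, which is diatonic to both keys: VI in C♯ minor and V in D major.

A — VI in C♯ minor, V in D major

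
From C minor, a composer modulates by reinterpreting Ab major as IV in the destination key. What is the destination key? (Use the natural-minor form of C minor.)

The numeral IV denotes a major triad on scale degree 4. With Ab on degree 4, the tonic of the new key is Eb.
Degree 4 carries a major triad in major keys, so the destination is Eb major.
Check: the diatonic triads of Eb major are Eb (I), Fm (ii), Gm (iii), Ab (IV), Bb (V), Cm (vi), Ddim (vii°) — Ab major is indeed IV.

Eb major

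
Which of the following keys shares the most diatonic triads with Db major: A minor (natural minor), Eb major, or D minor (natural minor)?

Triads of Db major: Db major (I), Eb minor (ii), F minor (iii), Gb major (IV), Ab major (V), Bb minor (vi), C diminished (vii°).
A minor (natural minor) shares 0: none.
Eb major shares 2: Fm, Ab.
D minor (natural minor) shares 0: none.
The most common triads (2) are shared with Eb major.

Eb major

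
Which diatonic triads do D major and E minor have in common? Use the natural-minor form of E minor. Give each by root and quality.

Triads in D major: D (I), Em (ii), F#m (iii), G (IV), A (V), Bm (vi), C#dim (vii°).
Triads in E minor (natural minor): Em (i), F#dim (ii°), G (III), Am (iv), Bm (v), C (VI), D (VII).
Shared triads with their functions: D (I in D major, VII in E minor); Em (ii in D major, i in E minor); G (IV in D major, III in E minor); Bm (vi in D major, v in E minor).

D, Em, G, Bm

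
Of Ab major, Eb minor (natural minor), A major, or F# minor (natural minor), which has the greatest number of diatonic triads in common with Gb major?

Eb minor

Triads of Gb major: Gb major (I), Ab minor (ii), Bb minor (iii), Cb major (IV), Db major (V), Eb minor (vi), F diminished (vii°).
Ab major shares 2: Bbm, Db.
Eb minor (natural minor) shares 7: Gb, Abm, Bbm, Cb, Db, Ebm, Fdim.
A major shares 0: none.
F# minor (natural minor) shares 0: none.
The most common triads (7) are shared with Eb minor.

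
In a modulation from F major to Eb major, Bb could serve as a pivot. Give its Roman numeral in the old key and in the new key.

IV in F major; V in Eb major

The scale of F major is F G A Bb C D E; Bb is degree 4, and the triad built there (Bb-D-F) is major, so it is IV.
The scale of Eb major is Eb F G Ab Bb C D; Bb is degree 5, and the triad built there (Bb-D-F) is major, so it is V.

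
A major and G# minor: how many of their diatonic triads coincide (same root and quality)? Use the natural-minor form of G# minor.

2

Diatonic triads of A major: A (I), Bm (ii), C#m (iii), D (IV), E (V), F#m (vi), G#dim (vii°).
Diatonic triads of G# minor (natural minor): G#m (i), A#dim (ii°), B (III), C#m (iv), D#m (v), E (VI), F# (VII).
Matching root and quality in both lists: C#m, E.
That gives 2 common triads.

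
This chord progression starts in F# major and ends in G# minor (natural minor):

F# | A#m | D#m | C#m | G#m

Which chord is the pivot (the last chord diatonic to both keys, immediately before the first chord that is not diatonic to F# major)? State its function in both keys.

Chords diatonic to F# major: F#, G#m, A#m, B, C#, D#m, E#dim.
Reading the progression, the first chord not in that set is C#m, so the modulation leaves F# major there.
The chord immediately before C#m is D#m, which is diatonic to both keys: vi in F# major and v in G# minor.

D#m — vi in F# major, v in G# minor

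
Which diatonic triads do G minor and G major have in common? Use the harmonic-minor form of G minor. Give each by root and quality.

Triads in G minor (harmonic minor): Gm (i), Adim (ii°), Bbaug (III+), Cm (iv), D (V), Eb (VI), F#dim (vii°).
Triads in G major: G (I), Am (ii), Bm (iii), C (IV), D (V), Em (vi), F#dim (vii°).
Shared triads with their functions: D (V in G minor, V in G major); F#dim (vii° in G minor, vii° in G major).

D, F#dim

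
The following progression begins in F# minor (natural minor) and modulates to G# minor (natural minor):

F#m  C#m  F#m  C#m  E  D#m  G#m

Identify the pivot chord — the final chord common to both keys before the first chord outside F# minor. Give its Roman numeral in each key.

E — VII in F# minor, VI in G# minor

Chords diatonic to F# minor: F#m, G#dim, A, Bm, C#m, D, E.
Reading the progression, the first chord not in that set is D#m, so the modulation leaves F# minor there.
The chord immediately before D#m is E, which is diatonic to both keys: VII in F# minor and VI in G# minor.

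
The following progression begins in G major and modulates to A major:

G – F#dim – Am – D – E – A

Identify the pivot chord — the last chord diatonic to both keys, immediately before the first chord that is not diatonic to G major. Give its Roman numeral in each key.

Chords diatonic to G major: G, Am, Bm, C, D, Em, F#dim.
Reading the progression, the first chord not in that set is E, so the modulation leaves G major there.
The chord immediately before E is D, which is diatonic to both keys: V in G major and IV in A major.

D — V in G major, IV in A major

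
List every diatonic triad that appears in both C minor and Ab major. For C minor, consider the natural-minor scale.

Cm, Eb, Fm, Ab

Triads in C minor (natural minor): Cm (i), Ddim (ii°), Eb (III), Fm (iv), Gm (v), Ab (VI), Bb (VII).
Triads in Ab major: Ab (I), Bbm (ii), Cm (iii), Db (IV), Eb (V), Fm (vi), Gdim (vii°).
Shared triads with their functions: Cm (i in C minor, iii in Ab major); Eb (III in C minor, V in Ab major); Fm (iv in C minor, vi in Ab major); Ab (VI in C minor, I in Ab major).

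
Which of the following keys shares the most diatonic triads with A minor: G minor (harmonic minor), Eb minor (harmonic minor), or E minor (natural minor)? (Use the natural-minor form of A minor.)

E minor

Triads of A minor (natural minor): Am (i), Bdim (ii°), C (III), Dm (iv), Em (v), F (VI), G (VII).
G minor (harmonic minor) shares 0: none.
Eb minor (harmonic minor) shares 0: none.
E minor (natural minor) shares 4: Am, C, Em, G.
The most common triads (4) are shared with E minor.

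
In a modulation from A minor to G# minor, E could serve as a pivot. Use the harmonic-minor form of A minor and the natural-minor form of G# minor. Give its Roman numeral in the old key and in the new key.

The scale of A minor (harmonic minor) is A B C D E F G#; E is degree 5, and the triad built there (E-G#-B) is major, so it is V.
The scale of G# minor (natural minor) is G# A# B C# D# E F#; E is degree 6, and the triad built there (E-G#-B) is major, so it is VI.

V in A minor; VI in G# minor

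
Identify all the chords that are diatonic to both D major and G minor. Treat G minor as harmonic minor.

D

Triads in D major: D (I), Em (ii), F#m (iii), G (IV), A (V), Bm (vi), C#dim (vii°).
Triads in G minor (harmonic minor): Gm (i), Adim (ii°), Bbaug (III+), Cm (iv), D (V), Eb (VI), F#dim (vii°).
Shared triads with their functions: D (I in D major, V in G minor).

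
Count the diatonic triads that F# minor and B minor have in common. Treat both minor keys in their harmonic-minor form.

1

Diatonic triads of F# minor (harmonic minor): F# minor (i), G# diminished (ii°), A augmented (III+), B minor (iv), C# major (V), D major (VI), E# diminished (vii°).
Diatonic triads of B minor (harmonic minor): B minor (i), C# diminished (ii°), D augmented (III+), E minor (iv), F# major (V), G major (VI), A# diminished (vii°).
Matching root and quality in both lists: B minor.
That gives 1 common triad.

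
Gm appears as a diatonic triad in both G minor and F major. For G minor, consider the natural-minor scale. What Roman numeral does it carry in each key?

The scale of G minor (natural minor) is G A B♭ C D E♭ F; G is degree 1, and the triad built there (G-B♭-D) is minor, so it is i.
The scale of F major is F G A B♭ C D E; G is degree 2, and the triad built there (G-B♭-D) is minor, so it is ii.

i in G minor; ii in F major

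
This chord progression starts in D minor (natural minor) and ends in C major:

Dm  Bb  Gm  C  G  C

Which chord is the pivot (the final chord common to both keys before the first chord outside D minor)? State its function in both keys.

Chords diatonic to D minor: Dm, Edim, F, Gm, Am, Bb, C.
Reading the progression, the first chord not in that set is G, so the modulation leaves D minor there.
The chord immediately before G is C, which is diatonic to both keys: VII in D minor and I in C major.

C — VII in D minor, I in C major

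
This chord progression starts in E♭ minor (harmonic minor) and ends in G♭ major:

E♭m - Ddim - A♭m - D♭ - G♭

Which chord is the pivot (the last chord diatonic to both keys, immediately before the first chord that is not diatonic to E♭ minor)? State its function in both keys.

A♭m — iv in E♭ minor, ii in G♭ major

Chords diatonic to E♭ minor: E♭m, Fdim, G♭aug, A♭m, B♭, C♭, Ddim.
Reading the progression, the first chord not in that set is D♭, so the modulation leaves E♭ minor there.
The chord immediately before D♭ is A♭m, which is diatonic to both keys: iv in E♭ minor and ii in G♭ major.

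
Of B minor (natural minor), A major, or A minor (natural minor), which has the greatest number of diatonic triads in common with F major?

Triads of F major: F major (I), G minor (ii), A minor (iii), Bb major (IV), C major (V), D minor (vi), E diminished (vii°).
B minor (natural minor) shares 0: none.
A major shares 0: none.
A minor (natural minor) shares 4: F, Am, C, Dm.
The most common triads (4) are shared with A minor.

A minor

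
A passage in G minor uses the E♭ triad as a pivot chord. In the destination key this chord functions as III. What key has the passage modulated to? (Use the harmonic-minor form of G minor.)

C minor

The numeral III denotes a major triad on scale degree 3. With E♭ on degree 3, the tonic of the new key is C.
Degree 3 carries a major triad in natural-minor keys, so the destination is C minor.
Check: the diatonic triads of C minor (natural minor) are Cm (i), Ddim (ii°), E♭ (III), Fm (iv), Gm (v), A♭ (VI), B♭ (VII) — E♭ is indeed III.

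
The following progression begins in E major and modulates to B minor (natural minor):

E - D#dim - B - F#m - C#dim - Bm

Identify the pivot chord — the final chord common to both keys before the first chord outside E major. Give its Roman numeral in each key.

F#m — ii in E major, v in B minor

Chords diatonic to E major: E, F#m, G#m, A, B, C#m, D#dim.
Reading the progression, the first chord not in that set is C#dim, so the modulation leaves E major there.
The chord immediately before C#dim is F#m, which is diatonic to both keys: ii in E major and v in B minor.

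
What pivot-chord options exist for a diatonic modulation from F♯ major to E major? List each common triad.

Triads in F♯ major: F♯ (I), G♯m (ii), A♯m (iii), B (IV), C♯ (V), D♯m (vi), E♯dim (vii°).
Triads in E major: E (I), F♯m (ii), G♯m (iii), A (IV), B (V), C♯m (vi), D♯dim (vii°).
Shared triads with their functions: G♯m (ii in F♯ major, iii in E major); B (IV in F♯ major, V in E major).

G♯m, B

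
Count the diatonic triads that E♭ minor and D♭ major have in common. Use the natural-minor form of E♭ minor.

Diatonic triads of E♭ minor (natural minor): E♭m (i), Fdim (ii°), G♭ (III), A♭m (iv), B♭m (v), C♭ (VI), D♭ (VII).
Diatonic triads of D♭ major: D♭ (I), E♭m (ii), Fm (iii), G♭ (IV), A♭ (V), B♭m (vi), Cdim (vii°).
Matching root and quality in both lists: E♭m, G♭, B♭m, D♭.
That gives 4 common triads.

4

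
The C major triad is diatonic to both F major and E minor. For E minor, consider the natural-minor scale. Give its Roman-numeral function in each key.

The scale of F major is F G A Bb C D E; C is degree 5, and the triad built there (C-E-G) is major, so it is V.
The scale of E minor (natural minor) is E F# G A B C D; C is degree 6, and the triad built there (C-E-G) is major, so it is VI.

V in F major; VI in E minor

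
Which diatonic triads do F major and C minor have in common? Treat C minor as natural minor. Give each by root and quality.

Gm, Bb

Triads in F major: F major (I), G minor (ii), A minor (iii), Bb major (IV), C major (V), D minor (vi), E diminished (vii°).
Triads in C minor (natural minor): C minor (i), D diminished (ii°), Eb major (III), F minor (iv), G minor (v), Ab major (VI), Bb major (VII).
Shared triads with their functions: G minor (ii in F major, v in C minor); Bb major (IV in F major, VII in C minor).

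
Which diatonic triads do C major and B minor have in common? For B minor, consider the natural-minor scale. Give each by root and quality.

Em, G

Triads in C major: C major (I), D minor (ii), E minor (iii), F major (IV), G major (V), A minor (vi), B diminished (vii°).
Triads in B minor (natural minor): B minor (i), C# diminished (ii°), D major (III), E minor (iv), F# minor (v), G major (VI), A major (VII).
Shared triads with their functions: E minor (iii in C major, iv in B minor); G major (V in C major, VI in B minor).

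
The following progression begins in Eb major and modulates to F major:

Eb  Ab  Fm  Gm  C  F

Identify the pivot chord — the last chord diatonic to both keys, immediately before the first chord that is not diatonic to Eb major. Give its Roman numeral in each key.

Chords diatonic to Eb major: Eb, Fm, Gm, Ab, Bb, Cm, Ddim.
Reading the progression, the first chord not in that set is C, so the modulation leaves Eb major there.
The chord immediately before C is Gm, which is diatonic to both keys: iii in Eb major and ii in F major.

Gm — iii in Eb major, ii in F major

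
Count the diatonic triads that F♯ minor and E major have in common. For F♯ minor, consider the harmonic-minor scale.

Diatonic triads of F♯ minor (harmonic minor): F♯m (i), G♯dim (ii°), Aaug (III+), Bm (iv), C♯ (V), D (VI), E♯dim (vii°).
Diatonic triads of E major: E (I), F♯m (ii), G♯m (iii), A (IV), B (V), C♯m (vi), D♯dim (vii°).
Matching root and quality in both lists: F♯m.
That gives 1 common triad.

1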